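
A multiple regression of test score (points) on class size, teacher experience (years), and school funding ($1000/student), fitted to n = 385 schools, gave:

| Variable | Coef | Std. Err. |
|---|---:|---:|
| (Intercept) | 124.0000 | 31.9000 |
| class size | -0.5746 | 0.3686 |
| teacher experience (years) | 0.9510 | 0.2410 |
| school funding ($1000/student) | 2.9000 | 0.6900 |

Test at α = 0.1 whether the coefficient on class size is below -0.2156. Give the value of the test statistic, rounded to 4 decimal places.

t = -0.9740

Read off: b = -0.5746, SE = 0.3686 for class size.
H₀: β₁ = -0.2156 vs H₁: β₁ < -0.2156.
t = (-0.5746 − (-0.2156)) / 0.3686 = -0.9740.
df = n − k − 1 = 385 − 3 − 1 = 381.
One-sided p ≈ 0.1653, which is ≥ 0.1, so fail to reject H₀.
The data do not give significant evidence that the true slope on class size is below -0.2156 points per unit, holding the other predictors fixed.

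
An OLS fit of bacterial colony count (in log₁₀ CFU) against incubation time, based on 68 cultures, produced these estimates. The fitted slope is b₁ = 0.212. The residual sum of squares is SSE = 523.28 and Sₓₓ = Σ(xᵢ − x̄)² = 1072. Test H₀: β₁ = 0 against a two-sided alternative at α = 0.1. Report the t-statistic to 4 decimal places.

MSE = SSE/(n − 2) = 523.28/66 = 7.92848.
SE(b₁) = √(MSE/Sₓₓ) = √(7.92848/1072) = 0.0859999.
t = 0.212 / 0.0859999 = 2.4651.
df = n − 2 = 66.
Two-sided p ≈ 0.0163, which is < 0.1, so reject H₀.
There is evidence that incubation time is associated with bacterial colony count.

t = 2.4651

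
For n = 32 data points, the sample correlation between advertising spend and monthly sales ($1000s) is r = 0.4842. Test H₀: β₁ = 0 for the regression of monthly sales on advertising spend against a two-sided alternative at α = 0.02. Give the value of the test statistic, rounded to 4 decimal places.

t = r·√(n − 2)/√(1 − r²) = 0.4842·√30/√0.76555 = 3.0311.
df = n − 2 = 30.
Two-sided p ≈ 0.0050, which is < 0.02, so reject H₀.
There is evidence of a linear association between advertising spend and monthly sales.

t = 3.0311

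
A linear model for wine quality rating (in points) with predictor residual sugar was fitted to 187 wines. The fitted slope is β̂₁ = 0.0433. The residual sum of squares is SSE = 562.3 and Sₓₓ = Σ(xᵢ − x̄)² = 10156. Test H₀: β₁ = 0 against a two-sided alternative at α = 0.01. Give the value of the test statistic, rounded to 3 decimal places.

t = 2.503

MSE = SSE/(n − 2) = 562.3/185 = 3.03946.
SE(β̂₁) = √(MSE/Sₓₓ) = √(3.03946/10156) = 0.0172996.
t = 0.0433 / 0.0172996 = 2.503.
df = n − 2 = 185.
Two-sided p ≈ 0.0132, which is ≥ 0.01, so fail to reject H₀.
The data do not give significant evidence of an association between residual sugar and wine quality rating.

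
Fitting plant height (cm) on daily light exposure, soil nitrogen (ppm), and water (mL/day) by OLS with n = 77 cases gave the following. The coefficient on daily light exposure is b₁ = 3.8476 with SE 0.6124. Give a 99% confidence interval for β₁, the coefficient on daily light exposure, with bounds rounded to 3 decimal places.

df = n − k − 1 = 77 − 3 − 1 = 73.
t* = t_{0.005, 73} = 2.644869.
Margin = t* × SE = 2.644869 × 0.6124 = 1.61972.
CI: 3.8476 ± 1.61972 → (2.228, 5.467).
With 99% confidence, each one-unit increase in daily light exposure is associated with a change of between 2.228 and 5.467 cm in plant height, holding the other predictors fixed.

(2.228, 5.467)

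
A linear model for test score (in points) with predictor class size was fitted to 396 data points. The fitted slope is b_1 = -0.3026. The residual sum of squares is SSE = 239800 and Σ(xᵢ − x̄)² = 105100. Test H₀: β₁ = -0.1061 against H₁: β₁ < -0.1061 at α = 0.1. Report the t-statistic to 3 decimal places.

t = -2.582

MSE = SSE/(n − 2) = 239800/394 = 608.629.
SE(b_1) = √(MSE/Sₓₓ) = √(608.629/105100) = 0.0760983.
t = (-0.3026 − (-0.1061)) / 0.0760983 = -2.582.
df = n − 2 = 394.
One-sided p ≈ 0.0051, which is < 0.1, so reject H₀.
There is evidence that the true slope on class size is below -0.1061 points per unit.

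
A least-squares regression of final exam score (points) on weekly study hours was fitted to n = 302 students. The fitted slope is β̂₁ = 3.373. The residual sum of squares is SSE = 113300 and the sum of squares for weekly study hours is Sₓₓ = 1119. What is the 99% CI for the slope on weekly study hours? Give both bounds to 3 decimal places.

MSE = SSE/(n − 2) = 113300/300 = 377.667.
SE(β̂₁) = √(MSE/Sₓₓ) = √(377.667/1119) = 0.580951.
df = n − 2 = 300.
t* = t_{0.005, 300} = 2.592316.
Margin = t* × SE = 2.592316 × 0.580951 = 1.50601.
CI: 3.373 ± 1.50601 → (1.867, 4.879).
With 99% confidence, each one-unit increase in weekly study hours is associated with a change of between 1.867 and 4.879 points in final exam score.

(1.867, 4.879)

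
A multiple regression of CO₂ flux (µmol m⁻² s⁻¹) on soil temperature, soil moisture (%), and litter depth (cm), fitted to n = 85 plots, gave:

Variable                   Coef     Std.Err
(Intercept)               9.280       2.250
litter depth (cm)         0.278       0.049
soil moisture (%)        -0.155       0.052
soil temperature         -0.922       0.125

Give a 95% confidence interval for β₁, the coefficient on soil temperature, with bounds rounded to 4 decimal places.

Read off: b = -0.922, SE = 0.125 for soil temperature.
df = n − k − 1 = 85 − 3 − 1 = 81.
t* = t_{0.025, 81} = 1.989686.
Margin = t* × SE = 1.989686 × 0.125 = 0.248711.
CI: -0.922 ± 0.248711 → (-1.1707, -0.6733).

(-1.1707, -0.6733)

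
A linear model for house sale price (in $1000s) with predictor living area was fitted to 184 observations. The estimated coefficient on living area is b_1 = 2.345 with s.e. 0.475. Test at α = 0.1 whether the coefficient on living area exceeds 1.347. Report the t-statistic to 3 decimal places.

t = 2.101

H₀: β₁ = 1.347 vs H₁: β₁ > 1.347.
t = (b_1 − β₁⁰)/SE = (2.345 − 1.347) / 0.475 = 2.101.
df = n − 2 = 184 − 2 = 182.
One-sided p ≈ 0.0185, which is < 0.1, so reject H₀.
There is evidence that the true slope on living area exceeds 1.347 $1000s per unit.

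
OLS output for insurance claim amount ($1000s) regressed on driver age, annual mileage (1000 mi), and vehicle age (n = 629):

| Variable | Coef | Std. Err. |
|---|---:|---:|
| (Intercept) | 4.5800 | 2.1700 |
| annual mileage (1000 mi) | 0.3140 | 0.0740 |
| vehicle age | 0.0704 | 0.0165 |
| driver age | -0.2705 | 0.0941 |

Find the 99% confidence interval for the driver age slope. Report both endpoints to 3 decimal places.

Read off: b = -0.2705, SE = 0.0941 for driver age.
df = n − k − 1 = 629 − 3 − 1 = 625.
t* = t_{0.005, 625} = 2.583718.
Margin = t* × SE = 2.583718 × 0.0941 = 0.24313.
CI: -0.2705 ± 0.24313 → (-0.514, -0.027).

(-0.514, -0.027)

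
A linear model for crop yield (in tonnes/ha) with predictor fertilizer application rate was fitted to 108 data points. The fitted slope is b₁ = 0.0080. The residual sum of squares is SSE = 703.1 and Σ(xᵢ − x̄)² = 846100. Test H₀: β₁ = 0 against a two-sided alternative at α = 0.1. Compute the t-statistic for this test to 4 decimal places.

MSE = SSE/(n − 2) = 703.1/106 = 6.63302.
SE(b₁) = √(MSE/Sₓₓ) = √(6.63302/846100) = 0.00279991.
t = 0.0080 / 0.00279991 = 2.8572.
df = n − 2 = 106.
Two-sided p ≈ 0.0051, which is < 0.1, so reject H₀.
There is evidence that fertilizer application rate is associated with crop yield.

t = 2.8572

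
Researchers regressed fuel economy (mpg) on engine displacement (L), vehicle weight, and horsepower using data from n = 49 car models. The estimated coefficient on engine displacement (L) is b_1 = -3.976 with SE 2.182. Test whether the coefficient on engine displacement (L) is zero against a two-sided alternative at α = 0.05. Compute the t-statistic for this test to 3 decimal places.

H₀: β₁ = 0 vs H₁: β₁ ≠ 0.
t = (b_1 − β₁⁰)/SE = -3.976 / 2.182 = -1.822.
df = n − k − 1 = 49 − 3 − 1 = 45.
Two-sided p ≈ 0.0751, which is ≥ 0.05, so fail to reject H₀.
The data do not give significant evidence of an association between engine displacement (L) and fuel economy, after adjusting for the other predictors.

t = -1.822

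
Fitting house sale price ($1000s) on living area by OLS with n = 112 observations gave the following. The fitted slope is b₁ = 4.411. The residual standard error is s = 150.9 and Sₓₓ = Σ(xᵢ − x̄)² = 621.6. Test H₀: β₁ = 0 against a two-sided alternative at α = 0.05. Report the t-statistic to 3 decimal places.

t = 0.729

SE(b₁) = s/√Sₓₓ = 150.9/√621.6 = 6.05249.
t = 4.411 / 6.05249 = 0.729.
df = n − 2 = 110.
Two-sided p ≈ 0.4677, which is ≥ 0.05, so fail to reject H₀.
The data do not give significant evidence of an association between living area and house sale price.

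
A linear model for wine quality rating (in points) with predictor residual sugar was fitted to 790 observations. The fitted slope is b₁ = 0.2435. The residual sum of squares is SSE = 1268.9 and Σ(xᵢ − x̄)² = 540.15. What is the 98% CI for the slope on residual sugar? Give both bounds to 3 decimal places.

(0.116, 0.371)

MSE = SSE/(n − 2) = 1268.9/788 = 1.61028.
SE(b₁) = √(MSE/Sₓₓ) = √(1.61028/540.15) = 0.0546001.
df = n − 2 = 788.
t* = t_{0.01, 788} = 2.331089.
Margin = t* × SE = 2.331089 × 0.0546001 = 0.12728.
CI: 0.2435 ± 0.12728 → (0.116, 0.371).
With 98% confidence, each one-unit increase in residual sugar is associated with a change of between 0.116 and 0.371 points in wine quality rating.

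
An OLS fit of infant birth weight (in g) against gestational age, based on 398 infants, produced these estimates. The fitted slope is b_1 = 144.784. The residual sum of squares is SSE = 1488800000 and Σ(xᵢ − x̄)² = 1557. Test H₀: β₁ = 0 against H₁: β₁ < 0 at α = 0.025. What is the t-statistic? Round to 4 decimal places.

t = 2.9464

MSE = SSE/(n − 2) = 1488800000/396 = 3.7596e+06.
SE(b_1) = √(MSE/Sₓₓ) = √(3.7596e+06/1557) = 49.139.
t = 144.784 / 49.139 = 2.9464.
df = n − 2 = 396.
One-sided p ≈ 0.9983, which is ≥ 0.025, so fail to reject H₀.
The data do not give significant evidence that the true slope on gestational age is negative.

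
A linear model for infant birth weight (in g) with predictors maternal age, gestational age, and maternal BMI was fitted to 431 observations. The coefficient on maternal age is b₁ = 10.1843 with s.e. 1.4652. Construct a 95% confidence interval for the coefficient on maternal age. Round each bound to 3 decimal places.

df = n − k − 1 = 431 − 3 − 1 = 427.
t* = t_{0.025, 427} = 1.965535.
Margin = t* × SE = 1.965535 × 1.4652 = 2.87990.
CI: 10.1843 ± 2.87990 → (7.304, 13.064).
With 95% confidence, each one-unit increase in maternal age is associated with a change of between 7.304 and 13.064 g in infant birth weight, holding the other predictors fixed.

(7.304, 13.064)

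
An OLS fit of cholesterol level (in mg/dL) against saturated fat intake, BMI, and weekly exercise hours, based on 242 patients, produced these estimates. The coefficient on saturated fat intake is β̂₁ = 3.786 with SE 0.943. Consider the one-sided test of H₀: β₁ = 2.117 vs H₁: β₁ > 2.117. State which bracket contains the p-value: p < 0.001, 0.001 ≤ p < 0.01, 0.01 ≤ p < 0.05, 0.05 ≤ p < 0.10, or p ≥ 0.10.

t = (3.786 − 2.117) / 0.943 = 1.770.
df = n − k − 1 = 242 − 3 − 1 = 238.
One-sided p = P(T_{238} > t) ≈ 0.0390.
So 0.01 ≤ p < 0.05.

0.01 ≤ p < 0.05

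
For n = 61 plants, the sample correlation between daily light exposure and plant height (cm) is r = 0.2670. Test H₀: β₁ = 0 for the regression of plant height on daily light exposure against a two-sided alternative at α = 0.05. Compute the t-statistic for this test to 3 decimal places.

t = 2.128

t = r·√(n − 2)/√(1 − r²) = 0.2670·√59/√0.928711 = 2.128.
df = n − 2 = 59.
Two-sided p ≈ 0.0375, which is < 0.05, so reject H₀.
There is evidence of a linear association between daily light exposure and plant height.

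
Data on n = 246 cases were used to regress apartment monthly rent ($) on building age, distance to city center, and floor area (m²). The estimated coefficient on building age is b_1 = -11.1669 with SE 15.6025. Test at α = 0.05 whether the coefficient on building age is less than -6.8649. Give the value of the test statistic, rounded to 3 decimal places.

t = -0.276

H₀: β₁ = -6.8649 vs H₁: β₁ < -6.8649.
t = (b_1 − β₁⁰)/SE = (-11.1669 − (-6.8649)) / 15.6025 = -0.276.
df = n − k − 1 = 246 − 3 − 1 = 242.
One-sided p ≈ 0.3915, which is ≥ 0.05, so fail to reject H₀.
The data do not give significant evidence that the true slope on building age is below -6.8649 $ per unit, holding the other predictors fixed.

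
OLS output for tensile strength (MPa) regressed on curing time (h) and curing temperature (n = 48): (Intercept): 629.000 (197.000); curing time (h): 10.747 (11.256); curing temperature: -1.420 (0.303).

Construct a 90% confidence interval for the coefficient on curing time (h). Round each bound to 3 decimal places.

(-8.157, 29.651)

Read off: b = 10.747, SE = 11.256 for curing time (h).
df = n − k − 1 = 48 − 2 − 1 = 45.
t* = t_{0.05, 45} = 1.679427.
Margin = t* × SE = 1.679427 × 11.256 = 18.90363.
CI: 10.747 ± 18.90363 → (-8.157, 29.651).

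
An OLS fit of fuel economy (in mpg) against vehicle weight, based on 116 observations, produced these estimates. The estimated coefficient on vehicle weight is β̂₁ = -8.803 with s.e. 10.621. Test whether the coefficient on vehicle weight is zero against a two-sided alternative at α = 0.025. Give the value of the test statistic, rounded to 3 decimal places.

t = -0.829

H₀: β₁ = 0 vs H₁: β₁ ≠ 0.
t = (β̂₁ − β₁⁰)/SE = -8.803 / 10.621 = -0.829.
df = n − 2 = 116 − 2 = 114.
Two-sided p ≈ 0.4089, which is ≥ 0.025, so fail to reject H₀.
The data do not give significant evidence of an association between vehicle weight and fuel economy.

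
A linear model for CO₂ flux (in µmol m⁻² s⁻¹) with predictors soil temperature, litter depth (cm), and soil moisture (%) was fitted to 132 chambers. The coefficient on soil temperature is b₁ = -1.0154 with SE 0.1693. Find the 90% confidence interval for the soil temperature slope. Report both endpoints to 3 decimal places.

df = n − k − 1 = 132 − 3 − 1 = 128.
t* = t_{0.05, 128} = 1.656845.
Margin = t* × SE = 1.656845 × 0.1693 = 0.28050.
CI: -1.0154 ± 0.28050 → (-1.296, -0.735).
With 90% confidence, each one-unit increase in soil temperature is associated with a change of between -1.296 and -0.735 µmol m⁻² s⁻¹ in CO₂ flux, holding the other predictors fixed.

(-1.296, -0.735)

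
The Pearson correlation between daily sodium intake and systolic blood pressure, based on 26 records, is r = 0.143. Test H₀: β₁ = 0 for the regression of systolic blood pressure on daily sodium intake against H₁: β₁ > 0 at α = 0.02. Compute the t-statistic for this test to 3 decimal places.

t = r·√(n − 2)/√(1 − r²) = 0.143·√24/√0.979551 = 0.708.
df = n − 2 = 24.
One-sided p ≈ 0.2429, which is ≥ 0.02, so fail to reject H₀.
The data do not give significant evidence of a linear association between daily sodium intake and systolic blood pressure.

t = 0.708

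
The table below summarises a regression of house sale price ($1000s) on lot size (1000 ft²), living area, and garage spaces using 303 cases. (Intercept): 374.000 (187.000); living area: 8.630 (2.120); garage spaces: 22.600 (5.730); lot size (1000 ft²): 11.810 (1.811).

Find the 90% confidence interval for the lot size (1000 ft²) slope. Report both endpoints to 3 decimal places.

(8.822, 14.798)

Read off: b = 11.810, SE = 1.811 for lot size (1000 ft²).
df = n − k − 1 = 303 − 3 − 1 = 299.
t* = t_{0.05, 299} = 1.649966.
Margin = t* × SE = 1.649966 × 1.811 = 2.98809.
CI: 11.810 ± 2.98809 → (8.822, 14.798).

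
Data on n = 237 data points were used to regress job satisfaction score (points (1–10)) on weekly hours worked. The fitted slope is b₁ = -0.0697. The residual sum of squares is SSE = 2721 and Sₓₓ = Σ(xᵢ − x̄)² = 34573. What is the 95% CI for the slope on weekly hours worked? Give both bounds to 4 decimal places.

MSE = SSE/(n − 2) = 2721/235 = 11.5787.
SE(b₁) = √(MSE/Sₓₓ) = √(11.5787/34573) = 0.0183005.
df = n − 2 = 235.
t* = t_{0.025, 235} = 1.97011.
Margin = t* × SE = 1.97011 × 0.0183005 = 0.036054.
CI: -0.0697 ± 0.036054 → (-0.1058, -0.0336).
With 95% confidence, each one-unit increase in weekly hours worked is associated with a change of between -0.1058 and -0.0336 points (1–10) in job satisfaction score.

(-0.1058, -0.0336)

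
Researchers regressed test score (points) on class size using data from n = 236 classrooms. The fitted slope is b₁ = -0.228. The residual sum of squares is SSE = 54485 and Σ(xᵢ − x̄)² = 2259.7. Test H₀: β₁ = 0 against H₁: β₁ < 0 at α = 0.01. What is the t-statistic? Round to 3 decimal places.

MSE = SSE/(n − 2) = 54485/234 = 232.842.
SE(b₁) = √(MSE/Sₓₓ) = √(232.842/2259.7) = 0.321.
t = -0.228 / 0.321 = -0.710.
df = n − 2 = 234.
One-sided p ≈ 0.2391, which is ≥ 0.01, so fail to reject H₀.
The data do not give significant evidence that the true slope on class size is negative.

t = -0.710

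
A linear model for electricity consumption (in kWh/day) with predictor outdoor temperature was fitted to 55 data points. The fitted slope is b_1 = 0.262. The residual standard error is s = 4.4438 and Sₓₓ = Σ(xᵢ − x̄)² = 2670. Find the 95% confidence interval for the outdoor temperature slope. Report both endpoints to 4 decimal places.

SE(b_1) = s/√Sₓₓ = 4.4438/√2670 = 0.0860001.
df = n − 2 = 53.
t* = t_{0.025, 53} = 2.005746.
Margin = t* × SE = 2.005746 × 0.0860001 = 0.172494.
CI: 0.262 ± 0.172494 → (0.0895, 0.4345).
With 95% confidence, each one-unit increase in outdoor temperature is associated with a change of between 0.0895 and 0.4345 kWh/day in electricity consumption.

(0.0895, 0.4345)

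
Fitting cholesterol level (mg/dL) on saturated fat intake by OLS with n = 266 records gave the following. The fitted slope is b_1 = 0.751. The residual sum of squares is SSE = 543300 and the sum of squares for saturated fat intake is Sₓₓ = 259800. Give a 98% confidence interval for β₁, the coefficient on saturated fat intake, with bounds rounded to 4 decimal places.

(0.5427, 0.9593)

MSE = SSE/(n − 2) = 543300/264 = 2057.95.
SE(b_1) = √(MSE/Sₓₓ) = √(2057.95/259800) = 0.0890017.
df = n − 2 = 264.
t* = t_{0.01, 264} = 2.340556.
Margin = t* × SE = 2.340556 × 0.0890017 = 0.208313.
CI: 0.751 ± 0.208313 → (0.5427, 0.9593).
With 98% confidence, each one-unit increase in saturated fat intake is associated with a change of between 0.5427 and 0.9593 mg/dL in cholesterol level.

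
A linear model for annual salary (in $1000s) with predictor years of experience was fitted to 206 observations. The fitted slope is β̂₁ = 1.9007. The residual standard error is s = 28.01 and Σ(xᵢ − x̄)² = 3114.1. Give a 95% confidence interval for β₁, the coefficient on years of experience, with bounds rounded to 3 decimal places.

SE(β̂₁) = s/√Sₓₓ = 28.01/√3114.1 = 0.501934.
df = n − 2 = 204.
t* = t_{0.025, 204} = 1.971661.
Margin = t* × SE = 1.971661 × 0.501934 = 0.98964.
CI: 1.9007 ± 0.98964 → (0.911, 2.890).
With 95% confidence, each one-unit increase in years of experience is associated with a change of between 0.911 and 2.890 $1000s in annual salary.

(0.911, 2.890)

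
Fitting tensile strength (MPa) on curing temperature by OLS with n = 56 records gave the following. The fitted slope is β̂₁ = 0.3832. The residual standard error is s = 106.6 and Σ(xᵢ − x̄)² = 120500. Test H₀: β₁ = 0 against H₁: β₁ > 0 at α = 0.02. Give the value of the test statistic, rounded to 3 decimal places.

t = 1.248

SE(β̂₁) = s/√Sₓₓ = 106.6/√120500 = 0.307089.
t = 0.3832 / 0.307089 = 1.248.
df = n − 2 = 54.
One-sided p ≈ 0.1087, which is ≥ 0.02, so fail to reject H₀.
The data do not give significant evidence that the true slope on curing temperature is positive.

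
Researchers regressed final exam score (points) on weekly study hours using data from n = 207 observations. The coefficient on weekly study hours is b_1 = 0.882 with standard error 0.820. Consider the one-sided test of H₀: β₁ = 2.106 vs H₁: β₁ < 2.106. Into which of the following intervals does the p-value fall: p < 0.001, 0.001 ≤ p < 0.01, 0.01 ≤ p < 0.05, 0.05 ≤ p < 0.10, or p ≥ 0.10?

0.05 ≤ p < 0.10

t = (0.882 − 2.106) / 0.820 = -1.493.
df = n − 2 = 207 − 2 = 205.
One-sided p = P(T_{205} < t) ≈ 0.0685.
So 0.05 ≤ p < 0.10.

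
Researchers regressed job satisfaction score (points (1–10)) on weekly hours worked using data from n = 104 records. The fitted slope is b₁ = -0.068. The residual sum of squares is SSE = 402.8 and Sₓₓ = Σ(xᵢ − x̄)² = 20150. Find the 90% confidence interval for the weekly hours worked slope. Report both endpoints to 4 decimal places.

MSE = SSE/(n − 2) = 402.8/102 = 3.94902.
SE(b₁) = √(MSE/Sₓₓ) = √(3.94902/20150) = 0.0139993.
df = n − 2 = 102.
t* = t_{0.05, 102} = 1.65993.
Margin = t* × SE = 1.65993 × 0.0139993 = 0.023238.
CI: -0.068 ± 0.023238 → (-0.0912, -0.0448).
With 90% confidence, each one-unit increase in weekly hours worked is associated with a change of between -0.0912 and -0.0448 points (1–10) in job satisfaction score.

(-0.0912, -0.0448)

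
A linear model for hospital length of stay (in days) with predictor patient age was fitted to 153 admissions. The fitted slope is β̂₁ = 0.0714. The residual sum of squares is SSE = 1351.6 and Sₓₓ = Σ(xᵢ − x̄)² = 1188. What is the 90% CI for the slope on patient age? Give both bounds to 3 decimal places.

MSE = SSE/(n − 2) = 1351.6/151 = 8.95099.
SE(β̂₁) = √(MSE/Sₓₓ) = √(8.95099/1188) = 0.0868015.
df = n − 2 = 151.
t* = t_{0.05, 151} = 1.655007.
Margin = t* × SE = 1.655007 × 0.0868015 = 0.14366.
CI: 0.0714 ± 0.14366 → (-0.072, 0.215).
With 90% confidence, each one-unit increase in patient age is associated with a change of between -0.072 and 0.215 days in hospital length of stay.

(-0.072, 0.215)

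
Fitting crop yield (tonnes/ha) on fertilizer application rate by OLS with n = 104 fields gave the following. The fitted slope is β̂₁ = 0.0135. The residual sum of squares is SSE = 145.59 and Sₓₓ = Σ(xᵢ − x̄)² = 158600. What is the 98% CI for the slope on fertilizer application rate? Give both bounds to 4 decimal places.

(0.0064, 0.0206)

MSE = SSE/(n − 2) = 145.59/102 = 1.42735.
SE(β̂₁) = √(MSE/Sₓₓ) = √(1.42735/158600) = 0.00299995.
df = n − 2 = 102.
t* = t_{0.01, 102} = 2.363464.
Margin = t* × SE = 2.363464 × 0.00299995 = 0.007090.
CI: 0.0135 ± 0.007090 → (0.0064, 0.0206).
With 98% confidence, each one-unit increase in fertilizer application rate is associated with a change of between 0.0064 and 0.0206 tonnes/ha in crop yield.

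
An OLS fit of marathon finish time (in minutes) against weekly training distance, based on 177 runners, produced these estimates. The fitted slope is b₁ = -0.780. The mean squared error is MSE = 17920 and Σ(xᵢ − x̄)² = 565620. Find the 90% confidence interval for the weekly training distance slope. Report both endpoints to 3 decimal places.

(-1.074, -0.486)

SE(b₁) = √(MSE/Sₓₓ) = √(17920/565620) = 0.177995.
df = n − 2 = 175.
t* = t_{0.05, 175} = 1.653607.
Margin = t* × SE = 1.653607 × 0.177995 = 0.29433.
CI: -0.780 ± 0.29433 → (-1.074, -0.486).
With 90% confidence, each one-unit increase in weekly training distance is associated with a change of between -1.074 and -0.486 minutes in marathon finish time.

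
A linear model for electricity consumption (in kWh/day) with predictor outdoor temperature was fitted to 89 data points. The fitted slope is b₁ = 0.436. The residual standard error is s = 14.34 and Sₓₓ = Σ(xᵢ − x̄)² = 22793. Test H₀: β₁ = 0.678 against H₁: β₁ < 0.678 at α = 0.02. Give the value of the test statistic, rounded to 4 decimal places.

t = -2.5478

SE(b₁) = s/√Sₓₓ = 14.34/√22793 = 0.0949836.
t = (0.436 − 0.678) / 0.0949836 = -2.5478.
df = n − 2 = 87.
One-sided p ≈ 0.0063, which is < 0.02, so reject H₀.
There is evidence that the true slope on outdoor temperature is below 0.678 kWh/day per unit.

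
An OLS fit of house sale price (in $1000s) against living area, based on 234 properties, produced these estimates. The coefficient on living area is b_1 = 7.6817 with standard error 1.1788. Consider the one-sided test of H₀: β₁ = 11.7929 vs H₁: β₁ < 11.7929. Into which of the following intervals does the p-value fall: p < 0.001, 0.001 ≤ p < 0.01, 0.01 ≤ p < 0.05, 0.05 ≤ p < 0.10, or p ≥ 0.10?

p < 0.001

t = (7.6817 − 11.7929) / 1.1788 = -3.488.
df = n − 2 = 234 − 2 = 232.
One-sided p = P(T_{232} < t) ≈ 0.0003.
So p < 0.001.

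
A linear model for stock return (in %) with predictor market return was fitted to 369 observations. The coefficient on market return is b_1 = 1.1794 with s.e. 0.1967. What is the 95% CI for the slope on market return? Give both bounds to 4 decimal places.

df = n − 2 = 369 − 2 = 367.
t* = t_{0.025, 367} = 1.966449.
Margin = t* × SE = 1.966449 × 0.1967 = 0.386801.
CI: 1.1794 ± 0.386801 → (0.7926, 1.5662).
With 95% confidence, each one-unit increase in market return is associated with a change of between 0.7926 and 1.5662 % in stock return.

(0.7926, 1.5662)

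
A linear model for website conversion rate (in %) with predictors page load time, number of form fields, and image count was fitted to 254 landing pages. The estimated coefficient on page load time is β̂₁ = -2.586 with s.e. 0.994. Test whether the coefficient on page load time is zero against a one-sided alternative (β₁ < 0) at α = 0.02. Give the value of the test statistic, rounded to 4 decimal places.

H₀: β₁ = 0 vs H₁: β₁ < 0.
t = (β̂₁ − β₁⁰)/SE = -2.586 / 0.994 = -2.6016.
df = n − k − 1 = 254 − 3 − 1 = 250.
One-sided p ≈ 0.0049, which is < 0.02, so reject H₀.
There is evidence that the true slope on page load time is negative, holding the other predictors fixed.

t = -2.6016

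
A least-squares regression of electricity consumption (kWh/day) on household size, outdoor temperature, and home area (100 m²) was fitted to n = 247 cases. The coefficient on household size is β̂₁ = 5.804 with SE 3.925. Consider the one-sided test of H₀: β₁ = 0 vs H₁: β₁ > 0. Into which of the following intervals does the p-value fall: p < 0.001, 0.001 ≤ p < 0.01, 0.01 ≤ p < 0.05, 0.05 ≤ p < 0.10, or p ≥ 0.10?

t = 5.804 / 3.925 = 1.479.
df = n − k − 1 = 247 − 3 − 1 = 243.
One-sided p = P(T_{243} > t) ≈ 0.0703.
So 0.05 ≤ p < 0.10.

0.05 ≤ p < 0.10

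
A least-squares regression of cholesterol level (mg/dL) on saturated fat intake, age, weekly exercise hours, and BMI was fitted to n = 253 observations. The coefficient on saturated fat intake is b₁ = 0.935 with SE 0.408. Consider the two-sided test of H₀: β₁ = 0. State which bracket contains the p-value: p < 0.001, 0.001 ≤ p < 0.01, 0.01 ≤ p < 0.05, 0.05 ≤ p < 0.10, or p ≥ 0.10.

t = 0.935 / 0.408 = 2.292.
df = n − k − 1 = 253 − 4 − 1 = 248.
Two-sided p = 2·P(T_{248} > |t|) ≈ 0.0228.
So 0.01 ≤ p < 0.05.

0.01 ≤ p < 0.05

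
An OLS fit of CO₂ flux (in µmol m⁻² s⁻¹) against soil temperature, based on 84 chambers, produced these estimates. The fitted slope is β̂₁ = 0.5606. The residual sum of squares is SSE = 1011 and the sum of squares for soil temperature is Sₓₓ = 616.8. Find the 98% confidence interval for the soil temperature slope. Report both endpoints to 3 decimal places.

(0.225, 0.896)

MSE = SSE/(n − 2) = 1011/82 = 12.3293.
SE(β̂₁) = √(MSE/Sₓₓ) = √(12.3293/616.8) = 0.141383.
df = n − 2 = 82.
t* = t_{0.01, 82} = 2.372687.
Margin = t* × SE = 2.372687 × 0.141383 = 0.33546.
CI: 0.5606 ± 0.33546 → (0.225, 0.896).
With 98% confidence, each one-unit increase in soil temperature is associated with a change of between 0.225 and 0.896 µmol m⁻² s⁻¹ in CO₂ flux.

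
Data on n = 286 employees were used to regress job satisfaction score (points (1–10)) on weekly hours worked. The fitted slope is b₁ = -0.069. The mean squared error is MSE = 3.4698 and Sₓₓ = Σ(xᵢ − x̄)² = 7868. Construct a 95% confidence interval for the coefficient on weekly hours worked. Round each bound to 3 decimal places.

(-0.110, -0.028)

SE(b₁) = √(MSE/Sₓₓ) = √(3.4698/7868) = 0.021.
df = n − 2 = 284.
t* = t_{0.025, 284} = 1.968352.
Margin = t* × SE = 1.968352 × 0.021 = 0.04134.
CI: -0.069 ± 0.04134 → (-0.110, -0.028).
With 95% confidence, each one-unit increase in weekly hours worked is associated with a change of between -0.110 and -0.028 points (1–10) in job satisfaction score.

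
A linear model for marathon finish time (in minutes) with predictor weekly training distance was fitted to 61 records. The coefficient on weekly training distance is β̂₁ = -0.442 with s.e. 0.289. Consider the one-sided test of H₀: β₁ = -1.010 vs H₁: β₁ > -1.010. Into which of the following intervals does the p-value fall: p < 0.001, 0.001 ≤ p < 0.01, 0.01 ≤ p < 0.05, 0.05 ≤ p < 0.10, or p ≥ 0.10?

t = (-0.442 − (-1.010)) / 0.289 = 1.965.
df = n − 2 = 61 − 2 = 59.
One-sided p = P(T_{59} > t) ≈ 0.0270.
So 0.01 ≤ p < 0.05.

0.01 ≤ p < 0.05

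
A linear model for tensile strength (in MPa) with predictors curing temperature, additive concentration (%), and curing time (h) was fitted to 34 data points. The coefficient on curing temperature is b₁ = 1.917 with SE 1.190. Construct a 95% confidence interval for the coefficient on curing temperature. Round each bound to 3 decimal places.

(-0.513, 4.347)

df = n − k − 1 = 34 − 3 − 1 = 30.
t* = t_{0.025, 30} = 2.042272.
Margin = t* × SE = 2.042272 × 1.190 = 2.43030.
CI: 1.917 ± 2.43030 → (-0.513, 4.347).
With 95% confidence, each one-unit increase in curing temperature is associated with a change of between -0.513 and 4.347 MPa in tensile strength, holding the other predictors fixed.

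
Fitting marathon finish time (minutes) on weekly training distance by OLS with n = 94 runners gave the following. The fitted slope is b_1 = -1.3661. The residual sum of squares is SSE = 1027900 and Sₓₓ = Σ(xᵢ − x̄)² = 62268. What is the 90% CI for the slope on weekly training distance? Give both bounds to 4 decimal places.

(-2.0699, -0.6623)

MSE = SSE/(n − 2) = 1027900/92 = 11172.8.
SE(b_1) = √(MSE/Sₓₓ) = √(11172.8/62268) = 0.423593.
df = n − 2 = 92.
t* = t_{0.05, 92} = 1.661585.
Margin = t* × SE = 1.661585 × 0.423593 = 0.703836.
CI: -1.3661 ± 0.703836 → (-2.0699, -0.6623).
With 90% confidence, each one-unit increase in weekly training distance is associated with a change of between -2.0699 and -0.6623 minutes in marathon finish time.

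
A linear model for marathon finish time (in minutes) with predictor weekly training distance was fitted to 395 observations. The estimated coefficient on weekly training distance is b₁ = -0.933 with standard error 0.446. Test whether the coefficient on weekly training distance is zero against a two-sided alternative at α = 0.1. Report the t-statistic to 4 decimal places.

t = -2.0919

H₀: β₁ = 0 vs H₁: β₁ ≠ 0.
t = (b₁ − β₁⁰)/SE = -0.933 / 0.446 = -2.0919.
df = n − 2 = 395 − 2 = 393.
Two-sided p ≈ 0.0371, which is < 0.1, so reject H₀.
There is evidence that weekly training distance is associated with marathon finish time.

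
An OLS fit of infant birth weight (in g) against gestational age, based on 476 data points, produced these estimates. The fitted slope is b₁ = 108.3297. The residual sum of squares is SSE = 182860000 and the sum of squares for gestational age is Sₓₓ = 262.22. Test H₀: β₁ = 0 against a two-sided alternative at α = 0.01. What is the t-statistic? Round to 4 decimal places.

MSE = SSE/(n − 2) = 182860000/474 = 385781.
SE(b₁) = √(MSE/Sₓₓ) = √(385781/262.22) = 38.3564.
t = 108.3297 / 38.3564 = 2.8243.
df = n − 2 = 474.
Two-sided p ≈ 0.0049, which is < 0.01, so reject H₀.
There is evidence that gestational age is associated with infant birth weight.

t = 2.8243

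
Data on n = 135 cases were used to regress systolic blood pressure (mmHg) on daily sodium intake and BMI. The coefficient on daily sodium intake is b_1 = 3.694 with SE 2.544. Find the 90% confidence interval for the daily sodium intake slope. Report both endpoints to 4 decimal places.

(-0.5201, 7.9081)

df = n − k − 1 = 135 − 2 − 1 = 132.
t* = t_{0.05, 132} = 1.656479.
Margin = t* × SE = 1.656479 × 2.544 = 4.214083.
CI: 3.694 ± 4.214083 → (-0.5201, 7.9081).
With 90% confidence, each one-unit increase in daily sodium intake is associated with a change of between -0.5201 and 7.9081 mmHg in systolic blood pressure, holding the other predictors fixed.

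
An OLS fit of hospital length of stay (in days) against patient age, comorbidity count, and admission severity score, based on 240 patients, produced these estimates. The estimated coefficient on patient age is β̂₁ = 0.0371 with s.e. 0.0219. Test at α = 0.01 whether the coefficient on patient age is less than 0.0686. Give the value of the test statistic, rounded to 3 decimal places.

H₀: β₁ = 0.0686 vs H₁: β₁ < 0.0686.
t = (β̂₁ − β₁⁰)/SE = (0.0371 − 0.0686) / 0.0219 = -1.438.
df = n − k − 1 = 240 − 3 − 1 = 236.
One-sided p ≈ 0.0758, which is ≥ 0.01, so fail to reject H₀.
The data do not give significant evidence that the true slope on patient age is below 0.0686 days per unit, holding the other predictors fixed.

t = -1.438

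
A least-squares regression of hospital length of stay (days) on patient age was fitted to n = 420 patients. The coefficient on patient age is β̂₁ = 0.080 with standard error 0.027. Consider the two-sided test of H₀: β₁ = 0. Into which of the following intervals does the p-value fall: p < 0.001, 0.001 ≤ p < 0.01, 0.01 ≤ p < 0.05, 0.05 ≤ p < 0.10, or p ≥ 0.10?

t = 0.080 / 0.027 = 2.963.
df = n − 2 = 420 − 2 = 418.
Two-sided p = 2·P(T_{418} > |t|) ≈ 0.0032.
So 0.001 ≤ p < 0.01.

0.001 ≤ p < 0.01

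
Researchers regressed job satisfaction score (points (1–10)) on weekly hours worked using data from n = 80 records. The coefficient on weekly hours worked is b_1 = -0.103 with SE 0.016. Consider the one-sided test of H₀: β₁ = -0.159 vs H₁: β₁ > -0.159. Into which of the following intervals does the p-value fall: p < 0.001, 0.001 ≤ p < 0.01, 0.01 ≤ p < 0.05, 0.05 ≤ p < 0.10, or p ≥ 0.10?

p < 0.001

t = (-0.103 − (-0.159)) / 0.016 = 3.500.
df = n − 2 = 80 − 2 = 78.
One-sided p = P(T_{78} > t) ≈ 0.0004.
So p < 0.001.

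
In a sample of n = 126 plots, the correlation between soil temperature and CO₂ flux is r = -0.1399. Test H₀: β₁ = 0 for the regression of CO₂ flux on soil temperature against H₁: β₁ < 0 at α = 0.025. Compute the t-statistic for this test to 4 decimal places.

t = r·√(n − 2)/√(1 − r²) = -0.1399·√124/√0.980428 = -1.5733.
df = n − 2 = 124.
One-sided p ≈ 0.0591, which is ≥ 0.025, so fail to reject H₀.
The data do not give significant evidence of a linear association between soil temperature and CO₂ flux.

t = -1.5733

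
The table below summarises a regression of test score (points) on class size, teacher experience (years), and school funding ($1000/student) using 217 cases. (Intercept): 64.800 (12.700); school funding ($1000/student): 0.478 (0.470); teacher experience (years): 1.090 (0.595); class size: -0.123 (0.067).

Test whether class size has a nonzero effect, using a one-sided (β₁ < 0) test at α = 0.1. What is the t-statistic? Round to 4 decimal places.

t = -1.8358

Read off: b = -0.123, SE = 0.067 for class size.
H₀: β₁ = 0 vs H₁: β₁ < 0.
t = -0.123 / 0.067 = -1.8358.
df = n − k − 1 = 217 − 3 − 1 = 213.
One-sided p ≈ 0.0339, which is < 0.1, so reject H₀.
There is evidence that the true slope on class size is negative, holding the other predictors fixed.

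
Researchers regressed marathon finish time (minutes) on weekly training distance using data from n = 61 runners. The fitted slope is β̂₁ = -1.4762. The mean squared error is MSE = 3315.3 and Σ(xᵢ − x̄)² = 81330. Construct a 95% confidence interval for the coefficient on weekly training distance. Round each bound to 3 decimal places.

SE(β̂₁) = √(MSE/Sₓₓ) = √(3315.3/81330) = 0.2019.
df = n − 2 = 59.
t* = t_{0.025, 59} = 2.000995.
Margin = t* × SE = 2.000995 × 0.2019 = 0.40400.
CI: -1.4762 ± 0.40400 → (-1.880, -1.072).
With 95% confidence, each one-unit increase in weekly training distance is associated with a change of between -1.880 and -1.072 minutes in marathon finish time.

(-1.880, -1.072)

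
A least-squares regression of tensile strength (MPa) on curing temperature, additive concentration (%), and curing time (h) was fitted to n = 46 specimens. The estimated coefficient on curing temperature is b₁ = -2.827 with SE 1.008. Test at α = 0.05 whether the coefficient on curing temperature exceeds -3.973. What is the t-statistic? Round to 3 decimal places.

t = 1.137

H₀: β₁ = -3.973 vs H₁: β₁ > -3.973.
t = (b₁ − β₁⁰)/SE = (-2.827 − (-3.973)) / 1.008 = 1.137.
df = n − k − 1 = 46 − 3 − 1 = 42.
One-sided p ≈ 0.1310, which is ≥ 0.05, so fail to reject H₀.
The data do not give significant evidence that the true slope on curing temperature exceeds -3.973 MPa per unit, holding the other predictors fixed.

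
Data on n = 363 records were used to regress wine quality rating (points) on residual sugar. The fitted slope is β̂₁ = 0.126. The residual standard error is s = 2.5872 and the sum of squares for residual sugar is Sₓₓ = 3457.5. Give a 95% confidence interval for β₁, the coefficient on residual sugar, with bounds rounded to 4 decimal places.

(0.0395, 0.2125)

SE(β̂₁) = s/√Sₓₓ = 2.5872/√3457.5 = 0.0439996.
df = n − 2 = 361.
t* = t_{0.025, 361} = 1.966557.
Margin = t* × SE = 1.966557 × 0.0439996 = 0.086528.
CI: 0.126 ± 0.086528 → (0.0395, 0.2125).
With 95% confidence, each one-unit increase in residual sugar is associated with a change of between 0.0395 and 0.2125 points in wine quality rating.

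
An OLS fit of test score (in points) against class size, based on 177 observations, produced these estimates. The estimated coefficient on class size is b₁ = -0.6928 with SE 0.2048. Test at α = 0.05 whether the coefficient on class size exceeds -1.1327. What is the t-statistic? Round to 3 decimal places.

H₀: β₁ = -1.1327 vs H₁: β₁ > -1.1327.
t = (b₁ − β₁⁰)/SE = (-0.6928 − (-1.1327)) / 0.2048 = 2.148.
df = n − 2 = 177 − 2 = 175.
One-sided p ≈ 0.0165, which is < 0.05, so reject H₀.
There is evidence that the true slope on class size exceeds -1.1327 points per unit.

t = 2.148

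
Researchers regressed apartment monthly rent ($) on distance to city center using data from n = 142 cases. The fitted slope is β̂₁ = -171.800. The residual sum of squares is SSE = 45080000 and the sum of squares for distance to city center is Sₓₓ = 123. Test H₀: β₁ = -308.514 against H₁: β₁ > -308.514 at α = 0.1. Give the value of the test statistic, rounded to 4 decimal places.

MSE = SSE/(n − 2) = 45080000/140 = 322000.
SE(β̂₁) = √(MSE/Sₓₓ) = √(322000/123) = 51.1653.
t = (-171.800 − (-308.514)) / 51.1653 = 2.6720.
df = n − 2 = 140.
One-sided p ≈ 0.0042, which is < 0.1, so reject H₀.
There is evidence that the true slope on distance to city center exceeds -308.514 $ per unit.

t = 2.6720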